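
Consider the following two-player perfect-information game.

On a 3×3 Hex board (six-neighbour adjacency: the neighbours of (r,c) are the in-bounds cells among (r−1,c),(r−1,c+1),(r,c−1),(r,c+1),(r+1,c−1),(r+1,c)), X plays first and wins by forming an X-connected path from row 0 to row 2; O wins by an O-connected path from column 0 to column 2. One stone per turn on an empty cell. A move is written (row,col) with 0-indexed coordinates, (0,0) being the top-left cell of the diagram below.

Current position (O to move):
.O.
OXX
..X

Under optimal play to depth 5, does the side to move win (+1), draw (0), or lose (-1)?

[.O./OXX/..X] O move#1: (0,0):-1/OO./OXX/..X, (0,2):+1/.OO/OXX/..X*, (2,0):-1/.O./OXX/O.X, (2,1):-1/.O./OXX/.OX
[.OO/OXX/..X] end (terminal -1, X#2); searched .O./OXX/..X to 5

value(.O./OXX/..X, O) = +1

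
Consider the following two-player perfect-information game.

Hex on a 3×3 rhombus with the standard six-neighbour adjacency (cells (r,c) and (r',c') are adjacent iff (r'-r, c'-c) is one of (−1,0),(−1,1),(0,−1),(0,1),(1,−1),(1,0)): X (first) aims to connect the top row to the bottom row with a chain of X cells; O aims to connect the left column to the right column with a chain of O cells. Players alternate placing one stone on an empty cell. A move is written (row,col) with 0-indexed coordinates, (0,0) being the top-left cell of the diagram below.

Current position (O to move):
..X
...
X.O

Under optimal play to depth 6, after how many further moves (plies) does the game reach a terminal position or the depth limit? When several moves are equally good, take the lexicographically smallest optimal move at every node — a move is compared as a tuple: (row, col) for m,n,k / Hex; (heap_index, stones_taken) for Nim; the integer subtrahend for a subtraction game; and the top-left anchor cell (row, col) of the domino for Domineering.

PV length from [..X/.../X.O]: 4 plies

ply 1, O at ..X/.../X.O | (0,0)=-1→O.X/.../X.O*; (0,1)=-1→.OX/.../X.O; (1,0)=-1→..X/O../X.O; (1,1)=-1→..X/.O./X.O; (1,2)=-1→..X/..O/X.O; (2,1)=-1→..X/.../XOO
ply 2, X at O.X/.../X.O | (0,1)=+1→OXX/.../X.O*; (1,0)=+1→O.X/X../X.O; (1,1)=+1→O.X/.X./X.O; (1,2)=+1→O.X/..X/X.O; (2,1)=+1→O.X/.../XXO
ply 3, O at OXX/.../X.O | (1,0)=-1→OXX/O../X.O*; (1,1)=-1→OXX/.O./X.O; (1,2)=-1→OXX/..O/X.O; (2,1)=-1→OXX/.../XOO
ply 4, X at OXX/O../X.O | (1,1)=+1→OXX/OX./X.O*; (1,2)=+1→OXX/O.X/X.O; (2,1)=+1→OXX/O../XXO
ply 5: OXX/OX./X.O is terminal -1 (O); from ..X/.../X.O depth 6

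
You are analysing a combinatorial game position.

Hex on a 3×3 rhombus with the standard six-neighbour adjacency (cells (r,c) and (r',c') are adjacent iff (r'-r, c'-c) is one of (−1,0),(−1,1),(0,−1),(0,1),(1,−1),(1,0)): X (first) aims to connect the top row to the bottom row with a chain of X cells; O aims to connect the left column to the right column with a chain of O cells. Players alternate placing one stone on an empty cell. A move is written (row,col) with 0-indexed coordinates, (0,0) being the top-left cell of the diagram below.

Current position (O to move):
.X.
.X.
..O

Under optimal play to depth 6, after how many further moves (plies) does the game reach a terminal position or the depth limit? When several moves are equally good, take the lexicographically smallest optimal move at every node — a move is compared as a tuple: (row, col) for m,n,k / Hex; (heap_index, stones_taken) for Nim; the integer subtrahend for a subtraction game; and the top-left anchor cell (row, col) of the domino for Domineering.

[.X./.X./..O] O move#1: (0,0):-1/OX./.X./..O*, (0,2):-1/.XO/.X./..O, (1,0):-1/.X./OX./..O, (1,2):-1/.X./.XO/..O, (2,0):-1/.X./.X./O.O, (2,1):-1/.X./.X./.OO
[OX./.X./..O] X move#2: (0,2):+1/OXX/.X./..O*, (1,0):+1/OX./XX./..O, (1,2):+1/OX./.XX/..O, (2,0):+1/OX./.X./X.O, (2,1):+1/OX./.X./.XO
[OXX/.X./..O] O move#3: (1,0):-1/OXX/OX./..O*, (1,2):-1/OXX/.XO/..O, (2,0):-1/OXX/.X./O.O, (2,1):-1/OXX/.X./.OO
[OXX/OX./..O] X move#4: (1,2):+1/OXX/OXX/..O*, (2,0):+1/OXX/OX./X.O, (2,1):+1/OXX/OX./.XO
[OXX/OXX/..O] O move#5: (2,0):-1/OXX/OXX/O.O*, (2,1):-1/OXX/OXX/.OO
[OXX/OXX/O.O] X move#6: (2,1):+1/OXX/OXX/OXO*
[OXX/OXX/OXO] end (terminal -1, O#7); searched .X./.X./..O to 6

PV length from [.X./.X./..O]: 6 plies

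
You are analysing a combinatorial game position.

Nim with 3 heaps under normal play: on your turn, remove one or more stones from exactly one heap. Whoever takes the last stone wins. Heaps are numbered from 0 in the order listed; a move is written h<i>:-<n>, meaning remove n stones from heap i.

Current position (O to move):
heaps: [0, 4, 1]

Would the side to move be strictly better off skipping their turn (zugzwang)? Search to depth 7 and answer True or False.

[(0,4,1)] O move#1: h1:-1:-1/(0,3,1), h1:-2:-1/(0,2,1), h1:-3:+1/(0,1,1)*, h1:-4:-1/(0,0,1), h2:-1:-1/(0,4,0)
[(0,1,1)] X move#2: h1:-1:-1/(0,0,1)*, h2:-1:-1/(0,1,0)
[(0,0,1)] O move#3: h2:-1:+1/(0,0,0)*
[(0,0,0)] end (terminal -1, X#4); searched (0,4,1) to 7
pass branch (X moves first from the same position):
  | [(0,4,1)] X move#1: h1:-1:-1/(0,3,1), h1:-2:-1/(0,2,1), h1:-3:+1/(0,1,1)*, h1:-4:-1/(0,0,1), h2:-1:-1/(0,4,0)
  | [(0,1,1)] O move#2: h1:-1:-1/(0,0,1)*, h2:-1:-1/(0,1,0)
  | [(0,0,1)] X move#3: h2:-1:+1/(0,0,0)*
  | [(0,0,0)] end (terminal -1, O#4); searched (0,4,1) to 7
O moving scores +1; O passing scores -1

zugzwang((0,4,1), O) = False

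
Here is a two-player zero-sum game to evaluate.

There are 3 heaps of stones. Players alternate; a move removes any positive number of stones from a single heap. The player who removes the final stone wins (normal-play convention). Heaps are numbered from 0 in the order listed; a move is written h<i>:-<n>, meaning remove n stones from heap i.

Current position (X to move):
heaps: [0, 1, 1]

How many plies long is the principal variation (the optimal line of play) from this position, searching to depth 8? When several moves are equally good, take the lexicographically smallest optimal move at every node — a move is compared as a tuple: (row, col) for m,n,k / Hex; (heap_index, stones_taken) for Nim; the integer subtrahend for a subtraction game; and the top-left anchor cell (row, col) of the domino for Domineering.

PV length from [(0,1,1)]: 2 plies

[(0,1,1)] X move#1: h1:-1:-1/(0,0,1)*, h2:-1:-1/(0,1,0)
[(0,0,1)] O move#2: h2:-1:+1/(0,0,0)*
[(0,0,0)] end (terminal -1, X#3); searched (0,1,1) to 8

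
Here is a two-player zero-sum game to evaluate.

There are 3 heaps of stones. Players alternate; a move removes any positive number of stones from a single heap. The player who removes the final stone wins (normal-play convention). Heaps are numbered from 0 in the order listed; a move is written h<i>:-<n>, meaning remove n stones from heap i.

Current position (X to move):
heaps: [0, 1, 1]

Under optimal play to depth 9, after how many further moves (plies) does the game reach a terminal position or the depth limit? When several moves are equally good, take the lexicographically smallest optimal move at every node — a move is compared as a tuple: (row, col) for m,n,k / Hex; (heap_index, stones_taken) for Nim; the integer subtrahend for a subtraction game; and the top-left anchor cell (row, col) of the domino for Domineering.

p1 X@[(0,1,1)]: h1:-1[(0,0,1)]-1* h2:-1[(0,1,0)]-1
p2 O@[(0,0,1)]: h2:-1[(0,0,0)]+1*
p3 X@[(0,0,0)] terminal -1; root [(0,1,1)] d9

PV length from [(0,1,1)]: 2 plies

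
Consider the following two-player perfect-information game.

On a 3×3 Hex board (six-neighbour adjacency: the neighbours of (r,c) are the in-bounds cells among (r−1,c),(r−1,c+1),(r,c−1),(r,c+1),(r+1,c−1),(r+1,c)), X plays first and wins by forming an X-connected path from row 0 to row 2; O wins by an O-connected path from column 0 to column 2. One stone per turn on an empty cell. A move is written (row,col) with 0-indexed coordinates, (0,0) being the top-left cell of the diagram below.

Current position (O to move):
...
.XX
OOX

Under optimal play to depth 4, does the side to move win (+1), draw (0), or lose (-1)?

value(.../.XX/OOX, O) = -1

[.../.XX/OOX] O move#1: (0,0):-1/O../.XX/OOX*, (0,1):-1/.O./.XX/OOX, (0,2):-1/..O/.XX/OOX, (1,0):-1/.../OXX/OOX
[O../.XX/OOX] X move#2: (0,1):+1/OX./.XX/OOX*, (0,2):+1/O.X/.XX/OOX, (1,0):+1/O../XXX/OOX
[OX./.XX/OOX] end (terminal -1, O#3); searched .../.XX/OOX to 4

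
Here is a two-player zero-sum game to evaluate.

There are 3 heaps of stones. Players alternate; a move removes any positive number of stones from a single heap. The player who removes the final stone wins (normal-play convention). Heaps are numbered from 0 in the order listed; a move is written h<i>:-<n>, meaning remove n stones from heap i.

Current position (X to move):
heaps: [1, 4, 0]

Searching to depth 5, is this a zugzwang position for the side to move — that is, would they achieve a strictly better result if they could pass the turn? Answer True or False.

p1 X@[(1,4,0)]: h0:-1[(0,4,0)]-1 h1:-1[(1,3,0)]-1 h1:-2[(1,2,0)]-1 h1:-3[(1,1,0)]+1* h1:-4[(1,0,0)]-1
p2 O@[(1,1,0)]: h0:-1[(0,1,0)]-1* h1:-1[(1,0,0)]-1
p3 X@[(0,1,0)]: h1:-1[(0,0,0)]+1*
p4 O@[(0,0,0)] terminal -1; root [(1,4,0)] d5
suppose X passes — search the same position with O to move:
pass> p1 O@[(1,4,0)]: h0:-1[(0,4,0)]-1 h1:-1[(1,3,0)]-1 h1:-2[(1,2,0)]-1 h1:-3[(1,1,0)]+1* h1:-4[(1,0,0)]-1
pass> p2 X@[(1,1,0)]: h0:-1[(0,1,0)]-1* h1:-1[(1,0,0)]-1
pass> p3 O@[(0,1,0)]: h1:-1[(0,0,0)]+1*
pass> p4 X@[(0,0,0)] terminal -1; root [(1,4,0)] d5
for X: play +1, pass -1

zugzwang((1,4,0), X) = False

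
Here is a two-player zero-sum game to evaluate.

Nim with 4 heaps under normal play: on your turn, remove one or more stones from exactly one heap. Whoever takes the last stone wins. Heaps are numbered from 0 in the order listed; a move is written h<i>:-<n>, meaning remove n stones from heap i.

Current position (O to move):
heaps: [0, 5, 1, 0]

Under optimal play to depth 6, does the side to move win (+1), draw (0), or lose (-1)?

value((0,5,1,0), O) = +1

[(0,5,1,0)] O move#1: h1:-1:-1/(0,4,1,0), h1:-2:-1/(0,3,1,0), h1:-3:-1/(0,2,1,0), h1:-4:+1/(0,1,1,0)*, h1:-5:-1/(0,0,1,0), h2:-1:-1/(0,5,0,0)
[(0,1,1,0)] X move#2: h1:-1:-1/(0,0,1,0)*, h2:-1:-1/(0,1,0,0)
[(0,0,1,0)] O move#3: h2:-1:+1/(0,0,0,0)*
[(0,0,0,0)] end (terminal -1, X#4); searched (0,5,1,0) to 6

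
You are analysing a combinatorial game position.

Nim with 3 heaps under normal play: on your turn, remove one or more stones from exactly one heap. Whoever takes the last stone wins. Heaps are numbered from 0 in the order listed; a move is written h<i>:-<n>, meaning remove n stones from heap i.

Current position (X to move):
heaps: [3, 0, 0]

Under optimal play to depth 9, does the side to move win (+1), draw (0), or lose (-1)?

value((3,0,0), X) = +1

ply 1, X at (3,0,0) | h0:-1=-1→(2,0,0); h0:-2=-1→(1,0,0); h0:-3=+1→(0,0,0)*
ply 2: (0,0,0) is terminal -1 (O); from (3,0,0) depth 9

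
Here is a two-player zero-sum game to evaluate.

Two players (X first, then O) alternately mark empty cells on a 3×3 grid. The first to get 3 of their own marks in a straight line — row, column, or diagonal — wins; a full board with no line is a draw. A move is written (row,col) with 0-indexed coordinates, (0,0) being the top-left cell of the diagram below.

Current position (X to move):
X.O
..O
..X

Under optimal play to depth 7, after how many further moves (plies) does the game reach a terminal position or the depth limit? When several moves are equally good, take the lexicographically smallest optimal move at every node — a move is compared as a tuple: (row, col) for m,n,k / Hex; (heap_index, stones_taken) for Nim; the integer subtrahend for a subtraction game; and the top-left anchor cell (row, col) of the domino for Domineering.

PV length from [X.O/..O/..X]: 3 plies

[X.O/..O/..X] X move#1: (0,1):-1/XXO/..O/..X, (1,0):+1/X.O/X.O/..X*, (1,1):+1/X.O/.XO/..X, (2,0):+1/X.O/..O/X.X, (2,1):+1/X.O/..O/.XX
[X.O/X.O/..X] O move#2: (0,1):-1/XOO/X.O/..X*, (1,1):-1/X.O/XOO/..X, (2,0):-1/X.O/X.O/O.X, (2,1):-1/X.O/X.O/.OX
[XOO/X.O/..X] X move#3: (1,1):+1/XOO/XXO/..X*, (2,0):+1/XOO/X.O/X.X, (2,1):+1/XOO/X.O/.XX
[XOO/XXO/..X] end (terminal -1, O#4); searched X.O/..O/..X to 7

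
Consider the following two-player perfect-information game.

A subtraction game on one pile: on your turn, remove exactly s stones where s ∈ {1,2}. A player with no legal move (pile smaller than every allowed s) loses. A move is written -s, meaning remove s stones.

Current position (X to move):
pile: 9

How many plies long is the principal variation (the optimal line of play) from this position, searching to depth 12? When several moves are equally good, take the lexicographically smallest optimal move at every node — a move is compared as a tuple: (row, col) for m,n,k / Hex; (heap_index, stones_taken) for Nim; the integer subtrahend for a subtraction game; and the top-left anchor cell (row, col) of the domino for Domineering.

[9] X move#1: -1:-1/8*, -2:-1/7
[8] O move#2: -1:-1/7, -2:+1/6*
[6] X move#3: -1:-1/5*, -2:-1/4
[5] O move#4: -1:-1/4, -2:+1/3*
[3] X move#5: -1:-1/2*, -2:-1/1
[2] O move#6: -1:-1/1, -2:+1/0*
[0] end (terminal -1, X#7); searched 9 to 12

PV length from [9]: 6 plies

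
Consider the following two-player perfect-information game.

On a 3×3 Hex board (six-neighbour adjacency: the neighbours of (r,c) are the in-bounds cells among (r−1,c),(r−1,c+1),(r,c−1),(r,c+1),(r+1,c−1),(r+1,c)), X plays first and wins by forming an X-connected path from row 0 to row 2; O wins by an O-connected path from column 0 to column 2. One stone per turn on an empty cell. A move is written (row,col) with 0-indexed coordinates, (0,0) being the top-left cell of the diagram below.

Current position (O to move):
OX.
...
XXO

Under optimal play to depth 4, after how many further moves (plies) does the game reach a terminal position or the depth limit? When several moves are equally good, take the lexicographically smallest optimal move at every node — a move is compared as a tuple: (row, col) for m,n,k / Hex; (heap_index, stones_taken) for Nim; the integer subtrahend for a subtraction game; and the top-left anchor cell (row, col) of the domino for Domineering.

PV length from [OX./.../XXO]: 2 plies

ply 1, O at OX./.../XXO | (0,2)=-1→OXO/.../XXO*; (1,0)=-1→OX./O../XXO; (1,1)=-1→OX./.O./XXO; (1,2)=-1→OX./..O/XXO
ply 2, X at OXO/.../XXO | (1,0)=+1→OXO/X../XXO*; (1,1)=+1→OXO/.X./XXO; (1,2)=+1→OXO/..X/XXO
ply 3: OXO/X../XXO is terminal -1 (O); from OX./.../XXO depth 4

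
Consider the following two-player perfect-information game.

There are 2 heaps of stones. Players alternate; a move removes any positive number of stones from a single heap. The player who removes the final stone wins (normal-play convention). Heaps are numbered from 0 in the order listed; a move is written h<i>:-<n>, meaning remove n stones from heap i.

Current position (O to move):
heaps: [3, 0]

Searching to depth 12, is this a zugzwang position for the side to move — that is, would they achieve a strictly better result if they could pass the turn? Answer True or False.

ply 1, O at (3,0) | h0:-1=-1→(2,0); h0:-2=-1→(1,0); h0:-3=+1→(0,0)*
ply 2: (0,0) is terminal -1 (X); from (3,0) depth 12
pass branch (X moves first from the same position):
  | ply 1, X at (3,0) | h0:-1=-1→(2,0); h0:-2=-1→(1,0); h0:-3=+1→(0,0)*
  | ply 2: (0,0) is terminal -1 (O); from (3,0) depth 12
O moving scores +1; O passing scores -1

zugzwang((3,0), O) = False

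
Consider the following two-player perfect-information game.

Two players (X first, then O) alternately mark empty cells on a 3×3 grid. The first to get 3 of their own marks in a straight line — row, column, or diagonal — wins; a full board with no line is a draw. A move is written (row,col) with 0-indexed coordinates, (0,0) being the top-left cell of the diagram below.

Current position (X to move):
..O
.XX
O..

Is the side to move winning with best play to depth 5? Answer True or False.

X winning at [..O/.XX/O..]: True

p1 X@[..O/.XX/O..]: (0,0)[X.O/.XX/O..]+1* (0,1)[.XO/.XX/O..]+1 (1,0)[..O/XXX/O..]+1 (2,1)[..O/.XX/OX.]+1 (2,2)[..O/.XX/O.X]+1
p2 O@[X.O/.XX/O..]: (0,1)[XOO/.XX/O..]-1* (1,0)[X.O/OXX/O..]-1 (2,1)[X.O/.XX/OO.]-1 (2,2)[X.O/.XX/O.O]-1
p3 X@[XOO/.XX/O..]: (1,0)[XOO/XXX/O..]+1* (2,1)[XOO/.XX/OX.]+1 (2,2)[XOO/.XX/O.X]+1
p4 O@[XOO/XXX/O..] terminal -1; root [..O/.XX/O..] d5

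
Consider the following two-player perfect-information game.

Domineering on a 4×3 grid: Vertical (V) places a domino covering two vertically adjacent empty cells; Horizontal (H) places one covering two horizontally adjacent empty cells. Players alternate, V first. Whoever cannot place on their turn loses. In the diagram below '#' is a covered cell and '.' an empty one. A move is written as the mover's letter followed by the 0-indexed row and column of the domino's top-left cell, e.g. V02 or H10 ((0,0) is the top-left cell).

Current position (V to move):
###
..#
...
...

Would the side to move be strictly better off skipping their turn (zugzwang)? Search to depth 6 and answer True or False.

[###/..#/.../...] V move#1: V10:-1/###/#.#/#../..., V11:+1/###/.##/.#./...*, V20:-1/###/..#/#../#.., V21:+1/###/..#/.#./.#., V22:-1/###/..#/..#/..#
[###/.##/.#./...] H move#2: H30:-1/###/.##/.#./##.*, H31:-1/###/.##/.#./.##
[###/.##/.#./##.] V move#3: V10:+1/###/###/##./##.*, V22:+1/###/.##/.##/###
[###/###/##./##.] end (terminal -1, H#4); searched ###/..#/.../... to 6
suppose V passes — search the same position with H to move:
pass> [###/..#/.../...] H move#1: H10:-1/###/###/.../..., H20:+1/###/..#/##./...*, H21:+1/###/..#/.##/..., H30:-1/###/..#/.../##., H31:-1/###/..#/.../.##
pass> [###/..#/##./...] V move#2: V22:-1/###/..#/###/..#*
pass> [###/..#/###/..#] H move#3: H10:+1/###/###/###/..#*, H30:+1/###/..#/###/###
pass> [###/###/###/..#] end (terminal -1, V#4); searched ###/..#/.../... to 6
for V: play +1, pass -1

zugzwang(###/..#/.../..., V) = False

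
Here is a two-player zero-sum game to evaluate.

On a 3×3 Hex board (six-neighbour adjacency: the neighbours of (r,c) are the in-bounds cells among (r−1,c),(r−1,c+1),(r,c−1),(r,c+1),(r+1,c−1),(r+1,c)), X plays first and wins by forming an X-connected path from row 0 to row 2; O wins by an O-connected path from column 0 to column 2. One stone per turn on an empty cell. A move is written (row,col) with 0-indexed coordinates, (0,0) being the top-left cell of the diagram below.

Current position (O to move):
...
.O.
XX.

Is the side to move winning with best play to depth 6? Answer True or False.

O winning at [.../.O./XX.]: True

p1 O@[.../.O./XX.]: (0,0)[O../.O./XX.]+1* (0,1)[.O./.O./XX.]+1 (0,2)[..O/.O./XX.]-1 (1,0)[.../OO./XX.]+1 (1,2)[.../.OO/XX.]-1 (2,2)[.../.O./XXO]-1
p2 X@[O../.O./XX.]: (0,1)[OX./.O./XX.]-1* (0,2)[O.X/.O./XX.]-1 (1,0)[O../XO./XX.]-1 (1,2)[O../.OX/XX.]-1 (2,2)[O../.O./XXX]-1
p3 O@[OX./.O./XX.]: (0,2)[OXO/.O./XX.]-1 (1,0)[OX./OO./XX.]+1* (1,2)[OX./.OO/XX.]-1 (2,2)[OX./.O./XXO]-1
p4 X@[OX./OO./XX.]: (0,2)[OXX/OO./XX.]-1* (1,2)[OX./OOX/XX.]-1 (2,2)[OX./OO./XXX]-1
p5 O@[OXX/OO./XX.]: (1,2)[OXX/OOO/XX.]+1* (2,2)[OXX/OO./XXO]-1
p6 X@[OXX/OOO/XX.] terminal -1; root [.../.O./XX.] d6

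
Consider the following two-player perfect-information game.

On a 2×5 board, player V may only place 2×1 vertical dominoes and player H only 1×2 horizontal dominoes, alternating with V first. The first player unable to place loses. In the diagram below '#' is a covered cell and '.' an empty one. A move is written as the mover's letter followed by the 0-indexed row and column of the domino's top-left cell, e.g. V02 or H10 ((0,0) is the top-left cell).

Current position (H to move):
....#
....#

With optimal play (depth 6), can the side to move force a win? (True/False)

H winning at [....#/....#]: True

p1 H@[....#/....#]: H00[##..#/....#]-1 H01[.##.#/....#]+1* H02[..###/....#]-1 H10[....#/##..#]-1 H11[....#/.##.#]+1 H12[....#/..###]-1
p2 V@[.##.#/....#]: V00[###.#/#...#]-1* V03[.####/...##]-1
p3 H@[###.#/#...#]: H11[###.#/###.#]-1 H12[###.#/#.###]+1*
p4 V@[###.#/#.###] terminal -1; root [....#/....#] d6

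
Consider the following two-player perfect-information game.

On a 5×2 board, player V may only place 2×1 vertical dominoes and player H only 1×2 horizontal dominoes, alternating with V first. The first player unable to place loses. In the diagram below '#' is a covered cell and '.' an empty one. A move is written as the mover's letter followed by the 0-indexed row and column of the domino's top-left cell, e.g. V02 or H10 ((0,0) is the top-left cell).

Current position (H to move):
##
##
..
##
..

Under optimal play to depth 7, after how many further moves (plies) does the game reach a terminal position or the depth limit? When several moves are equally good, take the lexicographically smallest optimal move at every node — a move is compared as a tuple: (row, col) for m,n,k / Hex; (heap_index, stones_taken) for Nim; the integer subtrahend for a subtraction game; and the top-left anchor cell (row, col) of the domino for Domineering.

PV length from [##/##/../##/..]: 1 ply

ply 1, H at ##/##/../##/.. | H20=+1→##/##/##/##/..*; H40=+1→##/##/../##/##
ply 2: ##/##/##/##/.. is terminal -1 (V); from ##/##/../##/.. depth 7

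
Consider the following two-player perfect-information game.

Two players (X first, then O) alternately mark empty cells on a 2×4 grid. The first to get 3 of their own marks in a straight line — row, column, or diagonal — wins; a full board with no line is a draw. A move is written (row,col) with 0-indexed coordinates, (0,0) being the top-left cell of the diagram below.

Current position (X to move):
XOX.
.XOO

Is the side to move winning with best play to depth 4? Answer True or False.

ply 1, X at XOX./.XOO | (0,3)=+0→XOXX/.XOO*; (1,0)=+0→XOX./XXOO
ply 2, O at XOXX/.XOO | (1,0)=+0→XOXX/OXOO*
ply 3: XOXX/OXOO is terminal +0 (X); from XOX./.XOO depth 4

X winning at [XOX./.XOO]: False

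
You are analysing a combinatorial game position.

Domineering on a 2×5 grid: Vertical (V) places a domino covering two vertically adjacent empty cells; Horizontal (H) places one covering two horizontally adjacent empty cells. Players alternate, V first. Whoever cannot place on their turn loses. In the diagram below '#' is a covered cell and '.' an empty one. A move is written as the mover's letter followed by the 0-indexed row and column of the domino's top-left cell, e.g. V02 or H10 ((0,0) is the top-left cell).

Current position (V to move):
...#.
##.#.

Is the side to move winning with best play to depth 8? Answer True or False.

V winning at [...#./##.#.]: True

ply 1, V at ...#./##.#. | V02=+1→..##./####.*; V04=-1→...##/##.##
ply 2, H at ..##./####. | H00=-1→####./####.*
ply 3, V at ####./####. | V04=+1→#####/#####*
ply 4: #####/##### is terminal -1 (H); from ...#./##.#. depth 8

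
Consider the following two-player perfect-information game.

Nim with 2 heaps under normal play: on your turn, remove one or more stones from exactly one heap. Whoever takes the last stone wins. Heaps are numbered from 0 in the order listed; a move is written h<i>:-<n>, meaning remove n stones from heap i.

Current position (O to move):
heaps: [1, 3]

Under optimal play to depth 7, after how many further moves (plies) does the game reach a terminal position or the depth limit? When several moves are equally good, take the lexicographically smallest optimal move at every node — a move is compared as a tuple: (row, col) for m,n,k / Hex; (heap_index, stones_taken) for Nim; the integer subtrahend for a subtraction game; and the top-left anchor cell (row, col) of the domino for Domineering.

PV length from [(1,3)]: 3 plies

p1 O@[(1,3)]: h0:-1[(0,3)]-1 h1:-1[(1,2)]-1 h1:-2[(1,1)]+1* h1:-3[(1,0)]-1
p2 X@[(1,1)]: h0:-1[(0,1)]-1* h1:-1[(1,0)]-1
p3 O@[(0,1)]: h1:-1[(0,0)]+1*
p4 X@[(0,0)] terminal -1; root [(1,3)] d7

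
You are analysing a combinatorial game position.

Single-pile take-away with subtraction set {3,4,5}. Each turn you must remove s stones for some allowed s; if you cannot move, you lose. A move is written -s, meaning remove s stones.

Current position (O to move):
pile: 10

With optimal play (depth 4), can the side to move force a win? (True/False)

ply 1, O at 10 | -3=-1→7*; -4=-1→6; -5=-1→5
ply 2, X at 7 | -3=-1→4; -4=-1→3; -5=+1→2*
ply 3: 2 is terminal -1 (O); from 10 depth 4

O winning at [10]: False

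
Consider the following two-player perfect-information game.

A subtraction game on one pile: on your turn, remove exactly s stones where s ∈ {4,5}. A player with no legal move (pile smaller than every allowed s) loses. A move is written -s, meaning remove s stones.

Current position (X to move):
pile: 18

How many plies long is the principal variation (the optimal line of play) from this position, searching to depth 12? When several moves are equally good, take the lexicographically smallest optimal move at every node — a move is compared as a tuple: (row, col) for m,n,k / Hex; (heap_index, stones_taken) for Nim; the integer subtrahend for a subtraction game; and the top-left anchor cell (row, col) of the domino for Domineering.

[18] X move#1: -4:-1/14*, -5:-1/13
[14] O move#2: -4:+1/10*, -5:+1/9
[10] X move#3: -4:-1/6*, -5:-1/5
[6] O move#4: -4:+1/2*, -5:+1/1
[2] end (terminal -1, X#5); searched 18 to 12

PV length from [18]: 4 plies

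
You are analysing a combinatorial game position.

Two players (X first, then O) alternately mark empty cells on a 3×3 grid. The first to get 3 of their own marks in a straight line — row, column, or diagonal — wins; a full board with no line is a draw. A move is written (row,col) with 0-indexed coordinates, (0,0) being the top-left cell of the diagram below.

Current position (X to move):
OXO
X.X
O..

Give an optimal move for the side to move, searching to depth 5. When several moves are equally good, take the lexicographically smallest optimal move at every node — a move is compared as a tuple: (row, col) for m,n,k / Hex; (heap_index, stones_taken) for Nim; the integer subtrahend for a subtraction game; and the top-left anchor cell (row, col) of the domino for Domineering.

X's best at [OXO/X.X/O..]: (1,1)

[OXO/X.X/O..] X move#1: (1,1):+1/OXO/XXX/O..*, (2,1):-1/OXO/X.X/OX., (2,2):-1/OXO/X.X/O.X
[OXO/XXX/O..] end (terminal -1, O#2); searched OXO/X.X/O.. to 5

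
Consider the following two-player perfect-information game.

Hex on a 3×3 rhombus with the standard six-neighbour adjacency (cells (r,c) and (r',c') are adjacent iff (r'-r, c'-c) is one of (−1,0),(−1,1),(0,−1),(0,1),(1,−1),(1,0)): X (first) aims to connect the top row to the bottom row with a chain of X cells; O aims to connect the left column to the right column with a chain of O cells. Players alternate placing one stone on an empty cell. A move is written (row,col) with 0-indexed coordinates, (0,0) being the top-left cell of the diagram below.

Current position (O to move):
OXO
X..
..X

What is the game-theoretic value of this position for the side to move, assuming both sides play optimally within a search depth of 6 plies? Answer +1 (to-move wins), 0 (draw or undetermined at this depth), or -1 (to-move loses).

ply 1, O at OXO/X../..X | (1,1)=-1→OXO/XO./..X*; (1,2)=-1→OXO/X.O/..X; (2,0)=-1→OXO/X../O.X; (2,1)=-1→OXO/X../.OX
ply 2, X at OXO/XO./..X | (1,2)=-1→OXO/XOX/..X; (2,0)=+1→OXO/XO./X.X*; (2,1)=-1→OXO/XO./.XX
ply 3: OXO/XO./X.X is terminal -1 (O); from OXO/X../..X depth 6

value(OXO/X../..X, O) = -1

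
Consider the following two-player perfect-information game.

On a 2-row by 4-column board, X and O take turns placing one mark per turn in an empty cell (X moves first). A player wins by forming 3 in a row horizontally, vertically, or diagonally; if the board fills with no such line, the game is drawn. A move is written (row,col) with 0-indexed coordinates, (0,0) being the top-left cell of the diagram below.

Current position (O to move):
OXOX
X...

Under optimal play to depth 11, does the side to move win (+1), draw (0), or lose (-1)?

[OXOX/X...] O move#1: (1,1):+0/OXOX/XO..*, (1,2):+0/OXOX/X.O., (1,3):+0/OXOX/X..O
[OXOX/XO..] X move#2: (1,2):+0/OXOX/XOX.*, (1,3):+0/OXOX/XO.X
[OXOX/XOX.] O move#3: (1,3):+0/OXOX/XOXO*
[OXOX/XOXO] end (terminal +0, X#4); searched OXOX/X... to 11

value(OXOX/X..., O) = 0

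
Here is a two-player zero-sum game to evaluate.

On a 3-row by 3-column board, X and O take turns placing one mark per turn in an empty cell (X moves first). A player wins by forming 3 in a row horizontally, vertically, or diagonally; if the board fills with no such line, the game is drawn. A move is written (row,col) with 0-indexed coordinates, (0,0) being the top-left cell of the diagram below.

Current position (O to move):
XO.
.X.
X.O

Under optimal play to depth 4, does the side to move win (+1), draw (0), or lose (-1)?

[XO./.X./X.O] O move#1: (0,2):-1/XOO/.X./X.O*, (1,0):-1/XO./OX./X.O, (1,2):-1/XO./.XO/X.O, (2,1):-1/XO./.X./XOO
[XOO/.X./X.O] X move#2: (1,0):+1/XOO/XX./X.O*, (1,2):+0/XOO/.XX/X.O, (2,1):-1/XOO/.X./XXO
[XOO/XX./X.O] end (terminal -1, O#3); searched XO./.X./X.O to 4

value(XO./.X./X.O, O) = -1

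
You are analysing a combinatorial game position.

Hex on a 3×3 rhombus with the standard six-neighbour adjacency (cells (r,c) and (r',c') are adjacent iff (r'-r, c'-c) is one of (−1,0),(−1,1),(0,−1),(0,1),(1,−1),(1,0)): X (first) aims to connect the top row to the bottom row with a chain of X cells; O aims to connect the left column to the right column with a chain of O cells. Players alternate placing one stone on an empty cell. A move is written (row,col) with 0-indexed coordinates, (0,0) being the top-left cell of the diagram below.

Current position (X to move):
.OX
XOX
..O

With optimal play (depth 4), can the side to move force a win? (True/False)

X winning at [.OX/XOX/..O]: True

[.OX/XOX/..O] X move#1: (0,0):+1/XOX/XOX/..O*, (2,0):+1/.OX/XOX/X.O, (2,1):+1/.OX/XOX/.XO
[XOX/XOX/..O] O move#2: (2,0):-1/XOX/XOX/O.O*, (2,1):-1/XOX/XOX/.OO
[XOX/XOX/O.O] X move#3: (2,1):+1/XOX/XOX/OXO*
[XOX/XOX/OXO] end (terminal -1, O#4); searched .OX/XOX/..O to 4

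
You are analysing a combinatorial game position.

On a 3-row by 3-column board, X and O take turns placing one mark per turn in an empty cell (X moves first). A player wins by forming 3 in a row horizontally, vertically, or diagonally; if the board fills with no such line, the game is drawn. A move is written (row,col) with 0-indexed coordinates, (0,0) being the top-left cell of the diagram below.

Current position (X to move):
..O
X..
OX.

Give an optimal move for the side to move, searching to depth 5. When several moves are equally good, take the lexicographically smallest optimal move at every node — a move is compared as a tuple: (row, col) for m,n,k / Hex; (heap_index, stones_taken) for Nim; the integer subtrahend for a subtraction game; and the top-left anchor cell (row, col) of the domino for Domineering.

X's best at [..O/X../OX.]: (1,1)

[..O/X../OX.] X move#1: (0,0):-1/X.O/X../OX., (0,1):-1/.XO/X../OX., (1,1):+1/..O/XX./OX.*, (1,2):-1/..O/X.X/OX., (2,2):-1/..O/X../OXX
[..O/XX./OX.] O move#2: (0,0):-1/O.O/XX./OX.*, (0,1):-1/.OO/XX./OX., (1,2):-1/..O/XXO/OX., (2,2):-1/..O/XX./OXO
[O.O/XX./OX.] X move#3: (0,1):+1/OXO/XX./OX.*, (1,2):+1/O.O/XXX/OX., (2,2):-1/O.O/XX./OXX
[OXO/XX./OX.] end (terminal -1, O#4); searched ..O/X../OX. to 5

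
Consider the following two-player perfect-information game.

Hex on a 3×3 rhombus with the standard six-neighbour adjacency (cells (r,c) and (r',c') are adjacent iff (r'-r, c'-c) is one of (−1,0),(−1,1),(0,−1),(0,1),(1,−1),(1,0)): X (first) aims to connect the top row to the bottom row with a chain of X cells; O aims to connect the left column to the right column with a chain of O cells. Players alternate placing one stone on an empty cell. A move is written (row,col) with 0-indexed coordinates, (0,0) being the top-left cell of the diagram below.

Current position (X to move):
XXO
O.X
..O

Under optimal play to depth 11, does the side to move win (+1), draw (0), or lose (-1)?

value(XXO/O.X/..O, X) = +1

p1 X@[XXO/O.X/..O]: (1,1)[XXO/OXX/..O]+1* (2,0)[XXO/O.X/X.O]-1 (2,1)[XXO/O.X/.XO]-1
p2 O@[XXO/OXX/..O]: (2,0)[XXO/OXX/O.O]-1* (2,1)[XXO/OXX/.OO]-1
p3 X@[XXO/OXX/O.O]: (2,1)[XXO/OXX/OXO]+1*
p4 O@[XXO/OXX/OXO] terminal -1; root [XXO/O.X/..O] d11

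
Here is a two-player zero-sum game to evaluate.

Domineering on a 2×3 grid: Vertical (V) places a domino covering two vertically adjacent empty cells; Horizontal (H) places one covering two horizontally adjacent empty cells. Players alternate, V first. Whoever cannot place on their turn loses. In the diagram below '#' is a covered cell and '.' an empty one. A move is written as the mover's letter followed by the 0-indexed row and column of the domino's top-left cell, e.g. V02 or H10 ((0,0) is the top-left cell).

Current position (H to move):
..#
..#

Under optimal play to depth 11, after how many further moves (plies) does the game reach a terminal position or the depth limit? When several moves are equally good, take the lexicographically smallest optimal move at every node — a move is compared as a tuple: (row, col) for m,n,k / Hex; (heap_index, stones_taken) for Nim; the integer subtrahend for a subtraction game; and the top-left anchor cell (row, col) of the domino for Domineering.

PV length from [..#/..#]: 1 ply

ply 1, H at ..#/..# | H00=+1→###/..#*; H10=+1→..#/###
ply 2: ###/..# is terminal -1 (V); from ..#/..# depth 11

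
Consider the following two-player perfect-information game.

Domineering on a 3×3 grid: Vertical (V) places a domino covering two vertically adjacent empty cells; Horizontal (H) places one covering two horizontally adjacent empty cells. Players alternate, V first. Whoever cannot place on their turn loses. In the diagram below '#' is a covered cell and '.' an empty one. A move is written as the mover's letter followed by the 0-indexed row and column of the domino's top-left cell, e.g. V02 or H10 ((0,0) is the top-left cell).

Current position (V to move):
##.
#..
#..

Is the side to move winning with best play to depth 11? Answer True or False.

V winning at [##./#../#..]: True

ply 1, V at ##./#../#.. | V02=-1→###/#.#/#..; V11=+1→##./##./##.*; V12=+1→##./#.#/#.#
ply 2: ##./##./##. is terminal -1 (H); from ##./#../#.. depth 11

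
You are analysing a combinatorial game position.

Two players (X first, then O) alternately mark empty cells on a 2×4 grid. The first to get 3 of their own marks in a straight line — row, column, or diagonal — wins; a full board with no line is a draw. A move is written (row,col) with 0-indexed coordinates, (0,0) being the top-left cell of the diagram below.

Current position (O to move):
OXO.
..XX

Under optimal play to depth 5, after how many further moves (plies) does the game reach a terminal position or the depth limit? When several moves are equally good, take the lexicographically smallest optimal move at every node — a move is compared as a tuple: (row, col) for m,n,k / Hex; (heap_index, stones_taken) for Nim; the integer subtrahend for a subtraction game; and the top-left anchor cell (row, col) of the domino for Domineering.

PV length from [OXO./..XX]: 3 plies

[OXO./..XX] O move#1: (0,3):-1/OXOO/..XX, (1,0):-1/OXO./O.XX, (1,1):+0/OXO./.OXX*
[OXO./.OXX] X move#2: (0,3):+0/OXOX/.OXX*, (1,0):+0/OXO./XOXX
[OXOX/.OXX] O move#3: (1,0):+0/OXOX/OOXX*
[OXOX/OOXX] end (terminal +0, X#4); searched OXO./..XX to 5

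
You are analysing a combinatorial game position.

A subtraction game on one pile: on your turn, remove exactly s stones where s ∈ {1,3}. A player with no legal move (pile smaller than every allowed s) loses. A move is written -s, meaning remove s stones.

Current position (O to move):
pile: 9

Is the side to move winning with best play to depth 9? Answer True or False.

ply 1, O at 9 | -1=+1→8*; -3=+1→6
ply 2, X at 8 | -1=-1→7*; -3=-1→5
ply 3, O at 7 | -1=+1→6*; -3=+1→4
ply 4, X at 6 | -1=-1→5*; -3=-1→3
ply 5, O at 5 | -1=+1→4*; -3=+1→2
ply 6, X at 4 | -1=-1→3*; -3=-1→1
ply 7, O at 3 | -1=+1→2*; -3=+1→0
ply 8, X at 2 | -1=-1→1*
ply 9, O at 1 | -1=+1→0*
ply 10: 0 is terminal -1 (X); from 9 depth 9

O winning at [9]: True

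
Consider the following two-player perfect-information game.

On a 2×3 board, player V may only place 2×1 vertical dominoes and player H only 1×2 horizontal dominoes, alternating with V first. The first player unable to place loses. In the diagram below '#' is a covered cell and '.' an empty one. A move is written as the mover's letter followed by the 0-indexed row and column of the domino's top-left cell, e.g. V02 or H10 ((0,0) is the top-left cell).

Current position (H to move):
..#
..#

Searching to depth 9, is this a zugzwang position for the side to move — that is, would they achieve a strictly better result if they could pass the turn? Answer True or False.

zugzwang(..#/..#, H) = False

[..#/..#] H move#1: H00:+1/###/..#*, H10:+1/..#/###
[###/..#] end (terminal -1, V#2); searched ..#/..# to 9
pass branch (V moves first from the same position):
  | [..#/..#] V move#1: V00:+1/#.#/#.#*, V01:+1/.##/.##
  | [#.#/#.#] end (terminal -1, H#2); searched ..#/..# to 9
H moving scores +1; H passing scores -1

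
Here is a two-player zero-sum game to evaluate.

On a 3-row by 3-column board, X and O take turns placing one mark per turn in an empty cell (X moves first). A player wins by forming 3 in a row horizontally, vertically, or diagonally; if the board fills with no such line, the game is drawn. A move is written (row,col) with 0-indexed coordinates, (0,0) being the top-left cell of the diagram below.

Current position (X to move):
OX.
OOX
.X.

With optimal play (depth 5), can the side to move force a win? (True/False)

X winning at [OX./OOX/.X.]: False

[OX./OOX/.X.] X move#1: (0,2):-1/OXX/OOX/.X.*, (2,0):-1/OX./OOX/XX., (2,2):-1/OX./OOX/.XX
[OXX/OOX/.X.] O move#2: (2,0):+1/OXX/OOX/OX.*, (2,2):+1/OXX/OOX/.XO
[OXX/OOX/OX.] end (terminal -1, X#3); searched OX./OOX/.X. to 5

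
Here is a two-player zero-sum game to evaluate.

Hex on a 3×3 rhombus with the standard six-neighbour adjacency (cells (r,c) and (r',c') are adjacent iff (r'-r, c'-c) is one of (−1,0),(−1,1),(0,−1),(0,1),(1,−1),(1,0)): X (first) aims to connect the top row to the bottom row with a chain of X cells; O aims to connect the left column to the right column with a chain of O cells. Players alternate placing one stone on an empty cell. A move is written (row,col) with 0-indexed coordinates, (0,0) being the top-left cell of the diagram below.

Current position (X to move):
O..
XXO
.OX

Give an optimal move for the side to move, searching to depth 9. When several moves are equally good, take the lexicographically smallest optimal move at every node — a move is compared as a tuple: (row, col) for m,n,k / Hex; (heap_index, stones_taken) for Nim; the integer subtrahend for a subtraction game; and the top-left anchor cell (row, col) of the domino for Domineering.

[O../XXO/.OX] X move#1: (0,1):-1/OX./XXO/.OX, (0,2):-1/O.X/XXO/.OX, (2,0):+1/O../XXO/XOX*
[O../XXO/XOX] O move#2: (0,1):-1/OO./XXO/XOX*, (0,2):-1/O.O/XXO/XOX
[OO./XXO/XOX] X move#3: (0,2):+1/OOX/XXO/XOX*
[OOX/XXO/XOX] end (terminal -1, O#4); searched O../XXO/.OX to 9

X's best at [O../XXO/.OX]: (2,0)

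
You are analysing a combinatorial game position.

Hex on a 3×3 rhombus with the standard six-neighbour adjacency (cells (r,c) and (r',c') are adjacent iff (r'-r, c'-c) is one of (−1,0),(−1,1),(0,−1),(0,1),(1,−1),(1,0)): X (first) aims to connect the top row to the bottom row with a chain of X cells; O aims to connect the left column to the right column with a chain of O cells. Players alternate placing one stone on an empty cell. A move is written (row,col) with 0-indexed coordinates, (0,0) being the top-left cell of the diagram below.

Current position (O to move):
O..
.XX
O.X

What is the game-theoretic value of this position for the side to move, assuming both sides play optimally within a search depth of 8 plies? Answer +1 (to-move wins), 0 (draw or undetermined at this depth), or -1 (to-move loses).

value(O../.XX/O.X, O) = -1

p1 O@[O../.XX/O.X]: (0,1)[OO./.XX/O.X]-1* (0,2)[O.O/.XX/O.X]-1 (1,0)[O../OXX/O.X]-1 (2,1)[O../.XX/OOX]-1
p2 X@[OO./.XX/O.X]: (0,2)[OOX/.XX/O.X]+1* (1,0)[OO./XXX/O.X]-1 (2,1)[OO./.XX/OXX]-1
p3 O@[OOX/.XX/O.X] terminal -1; root [O../.XX/O.X] d8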